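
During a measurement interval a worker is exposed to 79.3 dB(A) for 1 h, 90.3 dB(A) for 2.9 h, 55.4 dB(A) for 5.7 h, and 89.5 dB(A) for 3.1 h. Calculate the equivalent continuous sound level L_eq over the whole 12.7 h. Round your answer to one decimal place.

86.7 dB(A)

Weight each interval's intensity by its duration and average over T = 12.7 h:
Σ tᵢ·10^(Lᵢ/10) = 1·10^(79.3/10) + 2.9·10^(90.3/10) + 5.7·10^(55.4/10) + 3.1·10^(89.5/10) = 5.957e+09.
L_eq = 10·log₁₀(5.957e+09/12.7) = 86.71 dB(A).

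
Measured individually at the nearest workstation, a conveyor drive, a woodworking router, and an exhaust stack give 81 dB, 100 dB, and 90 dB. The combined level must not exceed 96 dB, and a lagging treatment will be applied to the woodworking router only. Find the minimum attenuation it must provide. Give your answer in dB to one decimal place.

5.4 dB

Fixed contribution from the other sources: Σ 10^(L/10) = 10^(81/10) + 10^(90/10) = 1.126e+09 (90.51 dB).
To meet 96 dB overall, the treated woodworking router may contribute at most 10^(96/10) − 1.126e+09 = 2.855e+09, i.e. 94.56 dB.
So the woodworking router must be reduced from 100 to 94.56 dB: IL = 5.44 dB.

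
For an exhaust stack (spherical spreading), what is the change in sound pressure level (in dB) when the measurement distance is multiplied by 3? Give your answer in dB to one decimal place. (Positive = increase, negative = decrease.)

With spherical spreading the level changes by −20·log₁₀(r₂/r₁).
ΔL = −20·log₁₀(3) = -9.54 dB.

-9.5 dB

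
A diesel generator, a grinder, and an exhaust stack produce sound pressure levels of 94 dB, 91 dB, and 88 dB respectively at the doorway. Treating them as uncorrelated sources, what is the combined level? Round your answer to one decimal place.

Incoherent sources combine by intensity addition: L_total = 10·log₁₀(Σ 10^(L_i/10)).
Σ 10^(L/10) = 10^(94/10) + 10^(91/10) + 10^(88/10) = 4.402e+09.
L_total = 10·log₁₀(4.402e+09) = 96.44 dB.

96.4 dB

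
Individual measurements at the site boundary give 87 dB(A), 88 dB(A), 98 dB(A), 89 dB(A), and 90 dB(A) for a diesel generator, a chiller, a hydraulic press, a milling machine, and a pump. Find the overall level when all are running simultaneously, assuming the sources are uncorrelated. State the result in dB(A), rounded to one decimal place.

For uncorrelated sources the intensities add, so convert each level to linear form, sum, and take 10·log₁₀ of the total.
Σ 10^(L/10) = 10^(87/10) + 10^(88/10) + 10^(98/10) + 10^(89/10) + 10^(90/10) = 9.236e+09.
L_total = 10·log₁₀(9.236e+09) = 99.65 dB(A).

99.7 dB(A)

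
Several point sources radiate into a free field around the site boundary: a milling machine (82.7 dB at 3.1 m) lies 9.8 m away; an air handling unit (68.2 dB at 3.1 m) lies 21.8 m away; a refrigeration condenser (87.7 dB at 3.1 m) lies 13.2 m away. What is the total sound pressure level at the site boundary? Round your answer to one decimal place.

Propagate each source to the receiver with L = L_ref − 20·log₁₀(r/r_ref), then add intensities.
milling machine: 82.7 − 20·log₁₀(9.8/3.1) = 82.7 − 10.00 = 72.70 dB.
air handling unit: 68.2 − 20·log₁₀(21.8/3.1) = 68.2 − 16.94 = 51.26 dB.
refrigeration condenser: 87.7 − 20·log₁₀(13.2/3.1) = 87.7 − 12.58 = 75.12 dB.
Σ 10^(L/10) = 5.124e+07 → L_total = 10·log₁₀(5.124e+07) = 77.10 dB.

77.1 dB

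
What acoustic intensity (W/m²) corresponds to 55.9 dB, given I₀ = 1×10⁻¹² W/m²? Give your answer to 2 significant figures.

3.9e-07 W/m²

L = 10·log₁₀(I/I₀) ⇒ I = I₀·10^(L/10) = 10⁻¹² × 10^5.59.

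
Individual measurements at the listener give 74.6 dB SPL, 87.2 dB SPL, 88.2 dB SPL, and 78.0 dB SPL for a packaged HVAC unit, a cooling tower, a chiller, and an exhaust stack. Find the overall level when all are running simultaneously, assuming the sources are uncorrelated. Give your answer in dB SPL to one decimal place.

For uncorrelated sources the intensities add, so convert each level to linear form, sum, and take 10·log₁₀ of the total.
Σ 10^(L/10) = 10^(74.6/10) + 10^(87.2/10) + 10^(88.2/10) + 10^(78.0/10) = 1.277e+09.
L_total = 10·log₁₀(1.277e+09) = 91.06 dB SPL.

91.1 dB SPL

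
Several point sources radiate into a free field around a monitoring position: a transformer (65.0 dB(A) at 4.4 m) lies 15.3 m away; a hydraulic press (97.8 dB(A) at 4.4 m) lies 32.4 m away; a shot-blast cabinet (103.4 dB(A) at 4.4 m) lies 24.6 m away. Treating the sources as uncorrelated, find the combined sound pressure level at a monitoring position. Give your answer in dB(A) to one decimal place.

89.1 dB(A)

Propagate each source to the receiver with L = L_ref − 20·log₁₀(r/r_ref), then add intensities.
transformer: 65.0 − 20·log₁₀(15.3/4.4) = 65.0 − 10.82 = 54.18 dB(A).
hydraulic press: 97.8 − 20·log₁₀(32.4/4.4) = 97.8 − 17.34 = 80.46 dB(A).
shot-blast cabinet: 103.4 − 20·log₁₀(24.6/4.4) = 103.4 − 14.95 = 88.45 dB(A).
Σ 10^(L/10) = 8.113e+08 → L_total = 10·log₁₀(8.113e+08) = 89.09 dB(A).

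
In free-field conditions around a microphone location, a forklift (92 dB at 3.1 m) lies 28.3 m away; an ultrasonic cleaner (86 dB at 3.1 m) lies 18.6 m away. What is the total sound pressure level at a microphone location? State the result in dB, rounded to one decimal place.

Apply inverse-square spreading to bring every level to the receiver, then sum 10^(L/10).
forklift: 92 − 20·log₁₀(28.3/3.1) = 92 − 19.21 = 72.79 dB.
ultrasonic cleaner: 86 − 20·log₁₀(18.6/3.1) = 86 − 15.56 = 70.44 dB.
Σ 10^(L/10) = 3.008e+07 → L_total = 10·log₁₀(3.008e+07) = 74.78 dB.

74.8 dB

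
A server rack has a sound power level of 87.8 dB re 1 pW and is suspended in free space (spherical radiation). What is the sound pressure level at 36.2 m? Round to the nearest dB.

L_p = L_w − 10·log₁₀(4π·r²) with r = 36.2 m.
4π·r² = 1.647e+04 m², 10·log₁₀ of that is 42.166 dB.
L_p = 87.8 − 42.166 = 45.63 dB.

46 dB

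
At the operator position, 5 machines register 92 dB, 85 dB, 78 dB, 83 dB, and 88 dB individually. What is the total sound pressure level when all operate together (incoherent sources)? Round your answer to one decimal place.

94.5 dB

Incoherent sources combine by intensity addition: L_total = 10·log₁₀(Σ 10^(L_i/10)).
Σ 10^(L/10) = 10^(92/10) + 10^(85/10) + 10^(78/10) + 10^(83/10) + 10^(88/10) = 2.795e+09.
L_total = 10·log₁₀(2.795e+09) = 94.46 dB.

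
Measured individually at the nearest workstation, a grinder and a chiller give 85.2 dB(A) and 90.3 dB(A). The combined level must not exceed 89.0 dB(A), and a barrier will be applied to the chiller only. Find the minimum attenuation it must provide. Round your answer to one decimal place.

3.6 dB

Everything except the chiller sums to 10^(85.2/10) = 3.311e+08 in linear terms, 85.20 dB(A).
The limit corresponds to 10^(89.0/10) = 7.943e+08; subtracting the fixed part leaves 4.632e+08 for the chiller, i.e. 86.66 dB(A).
Required insertion loss = 90.3 − 86.66 = 3.64 dB.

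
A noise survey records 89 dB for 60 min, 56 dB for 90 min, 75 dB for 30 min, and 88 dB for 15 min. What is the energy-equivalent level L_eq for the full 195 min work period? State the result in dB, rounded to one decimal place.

L_eq = 10·log₁₀[(1/T)·Σ tᵢ·10^(Lᵢ/10)] with T = 195 min.
Σ tᵢ·10^(Lᵢ/10) = 60·10^(89/10) + 90·10^(56/10) + 30·10^(75/10) + 15·10^(88/10) = 5.811e+10.
L_eq = 10·log₁₀(5.811e+10/195) = 84.74 dB.

84.7 dB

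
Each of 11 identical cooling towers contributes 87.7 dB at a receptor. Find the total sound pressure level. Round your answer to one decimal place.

98.1 dB

With 11 equal, uncorrelated contributions the intensity is 11× that of one unit, giving a rise of 10·log₁₀ 11.
L_total = 87.7 + 10·log₁₀(11) = 87.7 + 10.414 = 98.11 dB.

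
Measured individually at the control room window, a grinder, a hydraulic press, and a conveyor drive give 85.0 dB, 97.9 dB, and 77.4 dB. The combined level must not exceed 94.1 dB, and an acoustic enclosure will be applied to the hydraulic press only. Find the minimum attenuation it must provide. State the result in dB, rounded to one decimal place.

4.5 dB

Fixed contribution from the other sources: Σ 10^(L/10) = 10^(85.0/10) + 10^(77.4/10) = 3.712e+08 (85.70 dB).
The limit corresponds to 10^(94.1/10) = 2.570e+09; subtracting the fixed part leaves 2.199e+09 for the hydraulic press, i.e. 93.42 dB.
So the hydraulic press must be reduced from 97.9 to 93.42 dB: IL = 4.48 dB.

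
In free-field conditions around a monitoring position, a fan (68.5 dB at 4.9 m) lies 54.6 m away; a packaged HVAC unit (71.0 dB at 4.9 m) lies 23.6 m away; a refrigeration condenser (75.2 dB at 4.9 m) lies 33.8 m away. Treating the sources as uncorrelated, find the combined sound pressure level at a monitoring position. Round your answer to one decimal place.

Propagate each source to the receiver with L = L_ref − 20·log₁₀(r/r_ref), then add intensities.
fan: 68.5 − 20·log₁₀(54.6/4.9) = 68.5 − 20.94 = 47.56 dB.
packaged HVAC unit: 71.0 − 20·log₁₀(23.6/4.9) = 71.0 − 13.65 = 57.35 dB.
refrigeration condenser: 75.2 − 20·log₁₀(33.8/4.9) = 75.2 − 16.77 = 58.43 dB.
Σ 10^(L/10) = 1.296e+06 → L_total = 10·log₁₀(1.296e+06) = 61.12 dB.

61.1 dB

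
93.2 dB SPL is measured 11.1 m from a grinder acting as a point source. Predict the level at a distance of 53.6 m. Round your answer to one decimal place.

79.5 dB SPL

Point-source attenuation: ΔL = 20·log₁₀(r₂/r₁) = 20·log₁₀(53.6/11.1) = 13.677 dB.
L₂ = 93.2 − 20·log₁₀(53.6/11.1) = 93.2 − 13.677 = 79.52 dB SPL.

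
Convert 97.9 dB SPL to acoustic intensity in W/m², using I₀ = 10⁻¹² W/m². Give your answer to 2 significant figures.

0.0062 W/m²

I = I₀·10^(L/10) = 10⁻¹² × 10^(97.9/10) = 10^(-2.210).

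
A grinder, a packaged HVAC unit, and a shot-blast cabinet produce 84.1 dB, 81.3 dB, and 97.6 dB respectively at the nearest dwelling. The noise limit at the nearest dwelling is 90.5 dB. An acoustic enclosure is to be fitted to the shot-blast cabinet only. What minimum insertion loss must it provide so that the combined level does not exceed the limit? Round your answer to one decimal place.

9.0 dB

Everything except the shot-blast cabinet sums to 10^(84.1/10) + 10^(81.3/10) = 3.919e+08 in linear terms, 85.93 dB.
To meet 90.5 dB overall, the treated shot-blast cabinet may contribute at most 10^(90.5/10) − 3.919e+08 = 7.301e+08, i.e. 88.63 dB.
Required insertion loss = 97.6 − 88.63 = 8.97 dB.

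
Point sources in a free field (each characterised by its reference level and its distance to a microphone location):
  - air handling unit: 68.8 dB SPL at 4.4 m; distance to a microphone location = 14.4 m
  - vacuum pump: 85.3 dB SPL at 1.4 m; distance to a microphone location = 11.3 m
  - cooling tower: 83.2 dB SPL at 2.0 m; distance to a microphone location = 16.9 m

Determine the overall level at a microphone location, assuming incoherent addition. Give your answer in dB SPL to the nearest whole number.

Apply inverse-square spreading to bring every level to the receiver, then sum 10^(L/10).
air handling unit: 68.8 − 20·log₁₀(14.4/4.4) = 68.8 − 10.30 = 58.50 dB SPL.
vacuum pump: 85.3 − 20·log₁₀(11.3/1.4) = 85.3 − 18.14 = 67.16 dB SPL.
cooling tower: 83.2 − 20·log₁₀(16.9/2.0) = 83.2 − 18.54 = 64.66 dB SPL.
Σ 10^(L/10) = 8.835e+06 → L_total = 10·log₁₀(8.835e+06) = 69.46 dB SPL.

69 dB SPL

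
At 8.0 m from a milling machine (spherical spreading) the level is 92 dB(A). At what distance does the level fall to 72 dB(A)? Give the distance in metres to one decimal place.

Point-source spreading drops the level by 20·log₁₀(r₂/r₁); inverting, r₂/r₁ = 10^(ΔL/20).
r₂ = 8.0·10^((92−72)/20) = 8.0·10^(20.0/20) = 80.00 m.

80.0 m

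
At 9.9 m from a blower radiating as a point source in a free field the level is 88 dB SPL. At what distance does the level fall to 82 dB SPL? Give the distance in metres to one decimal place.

For a point source L₁ − L₂ = 20·log₁₀(r₂/r₁), so r₂ = r₁·10^((L₁−L₂)/20).
r₂ = 9.9·10^((88−82)/20) = 9.9·10^(6.0/20) = 19.75 m.

19.8 m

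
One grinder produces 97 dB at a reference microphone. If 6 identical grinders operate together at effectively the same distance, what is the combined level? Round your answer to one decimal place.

N identical incoherent sources raise the level by 10·log₁₀ N.
L_total = 97 + 10·log₁₀(6) = 97 + 7.782 = 104.78 dB.

104.8 dB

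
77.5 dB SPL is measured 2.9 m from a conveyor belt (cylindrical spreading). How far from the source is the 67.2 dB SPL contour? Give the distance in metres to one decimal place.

The 10.3 dB drop corresponds to a distance ratio of 10^(10.3/10) for a line source.
r₂ = 2.9·10^((77.5−67.2)/10) = 2.9·10^(10.3/10) = 31.07 m.

31.1 m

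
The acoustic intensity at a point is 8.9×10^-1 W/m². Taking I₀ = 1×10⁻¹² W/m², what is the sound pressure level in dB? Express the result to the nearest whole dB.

119 dB

I/I₀ = 8.9×10^-1/10⁻¹² = 8.9×10^11, and L = 10·log₁₀(I/I₀).
L = 10·(0.9494 + 11) = 119.49 dB.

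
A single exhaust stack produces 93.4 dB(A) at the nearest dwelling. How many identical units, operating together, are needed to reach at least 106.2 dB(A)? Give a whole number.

20

N identical sources give L₁ + 10·log₁₀ N, so require 10·log₁₀ N ≥ 106.2 − 93.4 = 12.8 dB.
N ≥ 10^(12.8/10) = 19.055, so N = 20.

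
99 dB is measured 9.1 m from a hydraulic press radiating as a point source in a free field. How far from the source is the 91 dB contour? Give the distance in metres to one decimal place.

The 8.0 dB drop corresponds to a distance ratio of 10^(8.0/20) for a point source.
r₂ = 9.1·10^((99−91)/20) = 9.1·10^(8.0/20) = 22.86 m.

22.9 m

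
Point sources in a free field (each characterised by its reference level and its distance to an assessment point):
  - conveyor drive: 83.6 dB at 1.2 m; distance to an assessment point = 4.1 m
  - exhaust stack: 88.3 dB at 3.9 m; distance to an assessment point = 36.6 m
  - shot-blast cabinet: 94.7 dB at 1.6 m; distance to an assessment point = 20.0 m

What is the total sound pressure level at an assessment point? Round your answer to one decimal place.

76.6 dB

Propagate each source to the receiver with L = L_ref − 20·log₁₀(r/r_ref), then add intensities.
conveyor drive: 83.6 − 20·log₁₀(4.1/1.2) = 83.6 − 10.67 = 72.93 dB.
exhaust stack: 88.3 − 20·log₁₀(36.6/3.9) = 88.3 − 19.45 = 68.85 dB.
shot-blast cabinet: 94.7 − 20·log₁₀(20.0/1.6) = 94.7 − 21.94 = 72.76 dB.
Σ 10^(L/10) = 4.619e+07 → L_total = 10·log₁₀(4.619e+07) = 76.65 dB.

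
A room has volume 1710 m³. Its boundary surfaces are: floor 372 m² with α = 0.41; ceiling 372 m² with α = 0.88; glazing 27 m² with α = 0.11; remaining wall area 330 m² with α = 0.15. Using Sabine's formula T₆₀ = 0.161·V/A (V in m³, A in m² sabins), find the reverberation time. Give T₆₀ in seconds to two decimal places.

Summing Sᵢαᵢ: 372·0.41 + 372·0.88 + 27·0.11 + 330·0.15 = 532.35 m².
T₆₀ = 0.161 × 1710 / 532.35 = 0.517 s.

0.52 s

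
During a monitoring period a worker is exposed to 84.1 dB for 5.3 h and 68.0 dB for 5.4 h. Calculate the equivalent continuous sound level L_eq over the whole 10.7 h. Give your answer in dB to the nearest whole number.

L_eq = 10·log₁₀[(1/T)·Σ tᵢ·10^(Lᵢ/10)] with T = 10.7 h.
Σ tᵢ·10^(Lᵢ/10) = 5.3·10^(84.1/10) + 5.4·10^(68.0/10) = 1.396e+09.
L_eq = 10·log₁₀(1.396e+09/10.7) = 81.16 dB.

81 dB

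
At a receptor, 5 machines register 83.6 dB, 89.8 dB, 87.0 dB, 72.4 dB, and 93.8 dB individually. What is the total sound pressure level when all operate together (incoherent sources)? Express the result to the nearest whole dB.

For uncorrelated sources the intensities add, so convert each level to linear form, sum, and take 10·log₁₀ of the total.
Σ 10^(L/10) = 10^(83.6/10) + 10^(89.8/10) + 10^(87.0/10) + 10^(72.4/10) + 10^(93.8/10) = 4.101e+09.
L_total = 10·log₁₀(4.101e+09) = 96.13 dB.

96 dB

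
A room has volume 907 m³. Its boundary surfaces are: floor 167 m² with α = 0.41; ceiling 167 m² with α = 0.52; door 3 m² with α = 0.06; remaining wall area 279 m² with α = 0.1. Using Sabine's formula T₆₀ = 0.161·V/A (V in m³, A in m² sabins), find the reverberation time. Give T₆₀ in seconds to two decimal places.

0.80 s

Summing Sᵢαᵢ: 167·0.41 + 167·0.52 + 3·0.06 + 279·0.1 = 183.39 m².
T₆₀ = 0.161 × 907 / 183.39 = 0.796 s.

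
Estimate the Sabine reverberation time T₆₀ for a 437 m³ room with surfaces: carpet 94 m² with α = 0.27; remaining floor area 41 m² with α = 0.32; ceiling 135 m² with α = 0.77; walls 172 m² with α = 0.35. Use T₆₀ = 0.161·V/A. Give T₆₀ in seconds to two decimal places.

Summing Sᵢαᵢ: 94·0.27 + 41·0.32 + 135·0.77 + 172·0.35 = 202.65 m².
T₆₀ = 0.161·V/A = 0.161·437/202.65 = 0.347 s.

0.35 s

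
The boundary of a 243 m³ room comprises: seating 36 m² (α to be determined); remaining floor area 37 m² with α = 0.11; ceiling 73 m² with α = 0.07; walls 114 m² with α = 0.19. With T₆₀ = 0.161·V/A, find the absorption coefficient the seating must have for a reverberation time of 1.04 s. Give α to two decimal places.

Required total absorption A = 0.161·243/1.04 = 37.62 m².
Absorption from the other surfaces = 37·0.11 + 73·0.07 + 114·0.19 = 30.84 m², so the seating must supply 6.78 m² over 36 m².
α = 6.78/36 = 0.188.

0.19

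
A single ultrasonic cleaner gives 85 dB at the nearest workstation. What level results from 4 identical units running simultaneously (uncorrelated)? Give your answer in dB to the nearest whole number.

L_total = L₁ + 10·log₁₀ N for N identical incoherent sources.
L_total = 85 + 10·log₁₀(4) = 85 + 6.021 = 91.02 dB.

91 dB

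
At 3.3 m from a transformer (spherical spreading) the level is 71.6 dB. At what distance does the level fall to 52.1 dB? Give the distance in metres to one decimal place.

For a point source L₁ − L₂ = 20·log₁₀(r₂/r₁), so r₂ = r₁·10^((L₁−L₂)/20).
r₂ = 3.3·10^((71.6−52.1)/20) = 3.3·10^(19.5/20) = 31.15 m.

31.2 m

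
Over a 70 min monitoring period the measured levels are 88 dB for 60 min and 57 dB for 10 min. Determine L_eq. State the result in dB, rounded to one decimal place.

87.3 dB

L_eq = 10·log₁₀[(1/T)·Σ tᵢ·10^(Lᵢ/10)] with T = 70 min.
Σ tᵢ·10^(Lᵢ/10) = 60·10^(88/10) + 10·10^(57/10) = 3.786e+10.
L_eq = 10·log₁₀(3.786e+10/70) = 87.33 dB.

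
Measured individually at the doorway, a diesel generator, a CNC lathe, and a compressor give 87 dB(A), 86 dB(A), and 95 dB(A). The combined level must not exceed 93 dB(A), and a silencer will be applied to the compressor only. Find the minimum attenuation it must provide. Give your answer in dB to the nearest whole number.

5 dB

Everything except the compressor sums to 10^(87/10) + 10^(86/10) = 8.993e+08 in linear terms, 89.54 dB(A).
To meet 93 dB(A) overall, the treated compressor may contribute at most 10^(93/10) − 8.993e+08 = 1.096e+09, i.e. 90.40 dB(A).
So the compressor must be reduced from 95 to 90.40 dB(A): IL = 4.60 dB.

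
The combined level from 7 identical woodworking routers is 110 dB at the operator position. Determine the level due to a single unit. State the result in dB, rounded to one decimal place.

101.5 dB

7 equal contributions raise the level by 10·log₁₀ 7 = 8.451 dB, so each unit alone gives 110 − 8.451.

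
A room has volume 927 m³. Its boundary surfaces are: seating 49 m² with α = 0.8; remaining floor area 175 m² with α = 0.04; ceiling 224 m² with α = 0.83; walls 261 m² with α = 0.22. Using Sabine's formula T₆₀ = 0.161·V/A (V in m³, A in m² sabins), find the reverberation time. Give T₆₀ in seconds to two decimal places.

Total absorption A = 49·0.8 + 175·0.04 + 224·0.83 + 261·0.22 = 289.54 m² sabins.
T₆₀ = 0.161·V/A = 0.161·927/289.54 = 0.515 s.

0.52 s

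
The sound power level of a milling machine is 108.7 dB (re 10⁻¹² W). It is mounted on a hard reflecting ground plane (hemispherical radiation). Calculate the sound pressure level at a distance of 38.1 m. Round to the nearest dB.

69 dB

Free-field hemispherical radiation: L_p = L_w − 10·log₁₀(2π·r²), r = 38.1 m.
2π·r² = 9121 m², 10·log₁₀ of that is 39.600 dB.
L_p = 108.7 − 39.600 = 69.10 dB.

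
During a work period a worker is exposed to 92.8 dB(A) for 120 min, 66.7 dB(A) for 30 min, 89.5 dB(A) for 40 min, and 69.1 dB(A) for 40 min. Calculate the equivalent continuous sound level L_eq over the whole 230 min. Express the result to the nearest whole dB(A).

The energy average is taken in the linear domain: L_eq = 10·log₁₀[(Σ tᵢ·10^(Lᵢ/10))/T], T = 230 min.
Σ tᵢ·10^(Lᵢ/10) = 120·10^(92.8/10) + 30·10^(66.7/10) + 40·10^(89.5/10) + 40·10^(69.1/10) = 2.648e+11.
L_eq = 10·log₁₀(2.648e+11/230) = 90.61 dB(A).

91 dB(A)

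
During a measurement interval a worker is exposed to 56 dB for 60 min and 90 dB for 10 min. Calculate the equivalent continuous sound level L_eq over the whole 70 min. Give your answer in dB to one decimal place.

L_eq = 10·log₁₀[(1/T)·Σ tᵢ·10^(Lᵢ/10)] with T = 70 min.
Σ tᵢ·10^(Lᵢ/10) = 60·10^(56/10) + 10·10^(90/10) = 1.002e+10.
L_eq = 10·log₁₀(1.002e+10/70) = 81.56 dB.

81.6 dB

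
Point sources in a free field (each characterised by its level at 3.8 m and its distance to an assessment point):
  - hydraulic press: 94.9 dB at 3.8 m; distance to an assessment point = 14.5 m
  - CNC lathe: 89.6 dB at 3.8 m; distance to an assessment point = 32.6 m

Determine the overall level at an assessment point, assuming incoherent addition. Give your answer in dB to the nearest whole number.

First find each source's level at the receiver (point-source: −20·log₁₀(r/r_ref)), then combine on an intensity basis.
hydraulic press: 94.9 − 20·log₁₀(14.5/3.8) = 94.9 − 11.63 = 83.27 dB.
CNC lathe: 89.6 − 20·log₁₀(32.6/3.8) = 89.6 − 18.67 = 70.93 dB.
Σ 10^(L/10) = 2.246e+08 → L_total = 10·log₁₀(2.246e+08) = 83.51 dB.

84 dB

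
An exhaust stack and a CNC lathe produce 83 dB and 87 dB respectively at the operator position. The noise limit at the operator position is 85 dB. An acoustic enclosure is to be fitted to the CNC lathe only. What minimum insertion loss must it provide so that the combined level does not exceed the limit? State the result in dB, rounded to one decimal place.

6.3 dB

Everything except the CNC lathe sums to 10^(83/10) = 1.995e+08 in linear terms, 83.00 dB.
To meet 85 dB overall, the treated CNC lathe may contribute at most 10^(85/10) − 1.995e+08 = 1.167e+08, i.e. 80.67 dB.
Required insertion loss = 87 − 80.67 = 6.33 dB.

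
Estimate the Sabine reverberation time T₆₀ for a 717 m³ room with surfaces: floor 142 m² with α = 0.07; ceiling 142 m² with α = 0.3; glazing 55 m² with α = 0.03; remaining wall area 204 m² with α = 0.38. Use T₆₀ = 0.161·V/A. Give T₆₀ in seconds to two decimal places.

Total absorption A = 142·0.07 + 142·0.3 + 55·0.03 + 204·0.38 = 131.71 m² sabins.
T₆₀ = 0.161 × 717 / 131.71 = 0.876 s.

0.88 s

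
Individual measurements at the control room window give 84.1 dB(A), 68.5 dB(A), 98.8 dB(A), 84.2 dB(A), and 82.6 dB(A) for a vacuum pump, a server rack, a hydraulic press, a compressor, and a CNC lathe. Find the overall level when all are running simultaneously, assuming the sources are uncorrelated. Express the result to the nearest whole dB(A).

99 dB(A)

For uncorrelated sources the intensities add, so convert each level to linear form, sum, and take 10·log₁₀ of the total.
Σ 10^(L/10) = 10^(84.1/10) + 10^(68.5/10) + 10^(98.8/10) + 10^(84.2/10) + 10^(82.6/10) = 8.295e+09.
L_total = 10·log₁₀(8.295e+09) = 99.19 dB(A).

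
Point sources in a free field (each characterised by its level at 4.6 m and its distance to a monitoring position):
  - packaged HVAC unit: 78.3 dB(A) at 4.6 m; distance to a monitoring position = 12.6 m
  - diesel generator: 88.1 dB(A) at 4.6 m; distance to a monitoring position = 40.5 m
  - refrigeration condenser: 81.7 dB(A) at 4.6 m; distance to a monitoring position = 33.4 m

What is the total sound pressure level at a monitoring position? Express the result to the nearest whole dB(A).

Propagate each source to the receiver with L = L_ref − 20·log₁₀(r/r_ref), then add intensities.
packaged HVAC unit: 78.3 − 20·log₁₀(12.6/4.6) = 78.3 − 8.75 = 69.55 dB(A).
diesel generator: 88.1 − 20·log₁₀(40.5/4.6) = 88.1 − 18.89 = 69.21 dB(A).
refrigeration condenser: 81.7 − 20·log₁₀(33.4/4.6) = 81.7 − 17.22 = 64.48 dB(A).
Σ 10^(L/10) = 2.015e+07 → L_total = 10·log₁₀(2.015e+07) = 73.04 dB(A).

73 dB(A)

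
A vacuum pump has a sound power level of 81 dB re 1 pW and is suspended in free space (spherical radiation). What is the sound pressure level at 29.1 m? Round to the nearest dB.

L_p = L_w − 10·log₁₀(4π·r²) with r = 29.1 m.
4π·r² = 1.064e+04 m², 10·log₁₀ of that is 40.270 dB.
L_p = 81 − 40.270 = 40.73 dB.

41 dB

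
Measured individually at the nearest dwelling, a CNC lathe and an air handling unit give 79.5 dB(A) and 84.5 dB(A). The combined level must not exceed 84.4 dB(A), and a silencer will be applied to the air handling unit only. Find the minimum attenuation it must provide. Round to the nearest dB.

2 dB

The untreated sources together contribute 10^(79.5/10) = 8.913e+07, i.e. 79.50 dB(A).
To meet 84.4 dB(A) overall, the treated air handling unit may contribute at most 10^(84.4/10) − 8.913e+07 = 1.863e+08, i.e. 82.70 dB(A).
So the air handling unit must be reduced from 84.5 to 82.70 dB(A): IL = 1.80 dB.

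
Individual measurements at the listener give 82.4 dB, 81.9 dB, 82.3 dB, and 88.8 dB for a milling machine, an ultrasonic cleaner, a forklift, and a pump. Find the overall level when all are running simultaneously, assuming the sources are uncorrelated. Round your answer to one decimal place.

Incoherent sources combine by intensity addition: L_total = 10·log₁₀(Σ 10^(L_i/10)).
Σ 10^(L/10) = 10^(82.4/10) + 10^(81.9/10) + 10^(82.3/10) + 10^(88.8/10) = 1.257e+09.
L_total = 10·log₁₀(1.257e+09) = 90.99 dB.

91.0 dB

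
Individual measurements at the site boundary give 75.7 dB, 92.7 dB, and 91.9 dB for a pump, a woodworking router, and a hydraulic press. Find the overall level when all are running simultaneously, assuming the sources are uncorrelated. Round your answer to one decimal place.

95.4 dB

Incoherent sources combine by intensity addition: L_total = 10·log₁₀(Σ 10^(L_i/10)).
Σ 10^(L/10) = 10^(75.7/10) + 10^(92.7/10) + 10^(91.9/10) = 3.448e+09.
L_total = 10·log₁₀(3.448e+09) = 95.38 dB.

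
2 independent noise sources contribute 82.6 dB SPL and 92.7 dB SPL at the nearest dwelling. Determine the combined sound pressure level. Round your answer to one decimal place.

93.1 dB SPL

For uncorrelated sources the intensities add, so convert each level to linear form, sum, and take 10·log₁₀ of the total.
Σ 10^(L/10) = 10^(82.6/10) + 10^(92.7/10) = 2.044e+09.
L_total = 10·log₁₀(2.044e+09) = 93.10 dB SPL.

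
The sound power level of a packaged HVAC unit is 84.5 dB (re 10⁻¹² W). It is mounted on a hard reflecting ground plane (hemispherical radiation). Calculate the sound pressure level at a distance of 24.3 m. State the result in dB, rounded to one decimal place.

48.8 dB

L_p = L_w − 10·log₁₀(2π·r²) with r = 24.3 m.
2π·r² = 3710 m², 10·log₁₀ of that is 35.694 dB.
L_p = 84.5 − 35.694 = 48.81 dB.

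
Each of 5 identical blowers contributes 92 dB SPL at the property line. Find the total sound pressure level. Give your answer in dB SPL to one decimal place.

99.0 dB SPL

With 5 equal, uncorrelated contributions the intensity is 5× that of one unit, giving a rise of 10·log₁₀ 5.
L_total = 92 + 10·log₁₀(5) = 92 + 6.990 = 98.99 dB SPL.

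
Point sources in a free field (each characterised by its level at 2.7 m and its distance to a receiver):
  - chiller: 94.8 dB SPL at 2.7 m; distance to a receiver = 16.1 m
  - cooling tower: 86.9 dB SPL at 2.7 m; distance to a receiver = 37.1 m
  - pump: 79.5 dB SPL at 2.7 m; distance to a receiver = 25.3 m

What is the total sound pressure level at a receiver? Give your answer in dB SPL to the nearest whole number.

79 dB SPL

Apply inverse-square spreading to bring every level to the receiver, then sum 10^(L/10).
chiller: 94.8 − 20·log₁₀(16.1/2.7) = 94.8 − 15.51 = 79.29 dB SPL.
cooling tower: 86.9 − 20·log₁₀(37.1/2.7) = 86.9 − 22.76 = 64.14 dB SPL.
pump: 79.5 − 20·log₁₀(25.3/2.7) = 79.5 − 19.44 = 60.06 dB SPL.
Σ 10^(L/10) = 8.854e+07 → L_total = 10·log₁₀(8.854e+07) = 79.47 dB SPL.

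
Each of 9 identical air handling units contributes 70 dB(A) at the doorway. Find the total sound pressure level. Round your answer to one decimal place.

79.5 dB(A)

N identical incoherent sources raise the level by 10·log₁₀ N.
L_total = 70 + 10·log₁₀(9) = 70 + 9.542 = 79.54 dB(A).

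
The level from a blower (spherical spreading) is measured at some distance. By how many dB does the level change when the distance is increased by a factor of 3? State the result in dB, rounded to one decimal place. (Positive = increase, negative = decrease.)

Point-source spreading: ΔL = −20·log₁₀(r₂/r₁).
ΔL = −20·log₁₀(3) = -9.54 dB.

-9.5 dB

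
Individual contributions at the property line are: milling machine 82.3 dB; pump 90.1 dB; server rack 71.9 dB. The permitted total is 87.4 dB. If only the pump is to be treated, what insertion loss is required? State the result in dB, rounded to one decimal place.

4.5 dB

Fixed contribution from the other sources: Σ 10^(L/10) = 10^(82.3/10) + 10^(71.9/10) = 1.853e+08 (82.68 dB).
To meet 87.4 dB overall, the treated pump may contribute at most 10^(87.4/10) − 1.853e+08 = 3.642e+08, i.e. 85.61 dB.
So the pump must be reduced from 90.1 to 85.61 dB: IL = 4.49 dB.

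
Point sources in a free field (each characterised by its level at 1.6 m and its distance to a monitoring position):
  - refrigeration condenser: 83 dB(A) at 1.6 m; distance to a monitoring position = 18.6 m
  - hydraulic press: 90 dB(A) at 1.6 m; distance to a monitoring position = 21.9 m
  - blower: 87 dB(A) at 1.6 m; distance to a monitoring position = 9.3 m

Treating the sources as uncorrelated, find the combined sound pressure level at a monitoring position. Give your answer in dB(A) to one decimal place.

73.4 dB(A)

Apply inverse-square spreading to bring every level to the receiver, then sum 10^(L/10).
refrigeration condenser: 83 − 20·log₁₀(18.6/1.6) = 83 − 21.31 = 61.69 dB(A).
hydraulic press: 90 − 20·log₁₀(21.9/1.6) = 90 − 22.73 = 67.27 dB(A).
blower: 87 − 20·log₁₀(9.3/1.6) = 87 − 15.29 = 71.71 dB(A).
Σ 10^(L/10) = 2.165e+07 → L_total = 10·log₁₀(2.165e+07) = 73.35 dB(A).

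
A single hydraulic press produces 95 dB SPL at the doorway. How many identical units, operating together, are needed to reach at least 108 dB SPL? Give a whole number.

The shortfall is 108 − 95 = 13.0 dB, and N units add 10·log₁₀ N, so need 10·log₁₀ N ≥ 13.0.
N ≥ 10^(13.0/10) = 19.953, so N = 20.

20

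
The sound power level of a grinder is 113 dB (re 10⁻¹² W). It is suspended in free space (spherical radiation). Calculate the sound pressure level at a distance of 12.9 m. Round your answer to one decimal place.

79.8 dB

L_p = L_w − 10·log₁₀(4π·r²) with r = 12.9 m.
4π·r² = 2091 m², 10·log₁₀ of that is 33.204 dB.
L_p = 113 − 33.204 = 79.80 dB.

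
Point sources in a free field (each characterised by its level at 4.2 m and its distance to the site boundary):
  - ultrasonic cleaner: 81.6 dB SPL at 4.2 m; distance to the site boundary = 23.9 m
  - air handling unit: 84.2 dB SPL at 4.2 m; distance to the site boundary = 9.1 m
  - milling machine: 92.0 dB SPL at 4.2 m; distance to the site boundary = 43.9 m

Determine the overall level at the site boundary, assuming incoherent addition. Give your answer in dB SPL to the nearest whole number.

Apply inverse-square spreading to bring every level to the receiver, then sum 10^(L/10).
ultrasonic cleaner: 81.6 − 20·log₁₀(23.9/4.2) = 81.6 − 15.10 = 66.50 dB SPL.
air handling unit: 84.2 − 20·log₁₀(9.1/4.2) = 84.2 − 6.72 = 77.48 dB SPL.
milling machine: 92.0 − 20·log₁₀(43.9/4.2) = 92.0 − 20.38 = 71.62 dB SPL.
Σ 10^(L/10) = 7.500e+07 → L_total = 10·log₁₀(7.500e+07) = 78.75 dB SPL.

79 dB SPL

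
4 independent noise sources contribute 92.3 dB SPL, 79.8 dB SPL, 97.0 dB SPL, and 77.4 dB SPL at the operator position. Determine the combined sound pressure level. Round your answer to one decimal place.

For uncorrelated sources the intensities add, so convert each level to linear form, sum, and take 10·log₁₀ of the total.
Σ 10^(L/10) = 10^(92.3/10) + 10^(79.8/10) + 10^(97.0/10) + 10^(77.4/10) = 6.861e+09.
L_total = 10·log₁₀(6.861e+09) = 98.36 dB SPL.

98.4 dB SPL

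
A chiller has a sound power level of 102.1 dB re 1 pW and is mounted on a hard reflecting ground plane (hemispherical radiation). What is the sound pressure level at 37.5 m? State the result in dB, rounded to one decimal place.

Free-field hemispherical radiation: L_p = L_w − 10·log₁₀(2π·r²), r = 37.5 m.
2π·r² = 8836 m², 10·log₁₀ of that is 39.462 dB.
L_p = 102.1 − 39.462 = 62.64 dB.

62.6 dB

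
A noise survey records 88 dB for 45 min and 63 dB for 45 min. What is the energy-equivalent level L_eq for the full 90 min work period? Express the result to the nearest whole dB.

85 dB

L_eq = 10·log₁₀[(1/T)·Σ tᵢ·10^(Lᵢ/10)] with T = 90 min.
Σ tᵢ·10^(Lᵢ/10) = 45·10^(88/10) + 45·10^(63/10) = 2.848e+10.
L_eq = 10·log₁₀(2.848e+10/90) = 85.00 dB.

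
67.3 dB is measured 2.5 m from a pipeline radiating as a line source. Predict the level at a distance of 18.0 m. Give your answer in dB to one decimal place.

For a line source, L₂ = L₁ − 10·log₁₀(r₂/r₁).
L₂ = 67.3 − 10·log₁₀(18.0/2.5) = 67.3 − 8.573 = 58.73 dB.

58.7 dB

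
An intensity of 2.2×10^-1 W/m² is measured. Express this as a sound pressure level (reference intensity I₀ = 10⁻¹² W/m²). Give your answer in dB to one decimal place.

Dividing by I₀ shifts the exponent by 12: I/I₀ = 2.2×10^11.
L = 10·(0.3424 + 11) = 113.42 dB.

113.4 dB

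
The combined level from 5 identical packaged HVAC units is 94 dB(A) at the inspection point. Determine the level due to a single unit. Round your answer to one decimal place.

87.0 dB(A)

For N identical incoherent sources L_total = L₁ + 10·log₁₀ N, so L₁ = 94 − 10·log₁₀(5) = 94 − 6.990.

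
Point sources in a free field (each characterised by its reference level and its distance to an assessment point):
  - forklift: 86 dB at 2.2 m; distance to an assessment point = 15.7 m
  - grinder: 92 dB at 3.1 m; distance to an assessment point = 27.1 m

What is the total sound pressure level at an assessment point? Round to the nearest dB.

First find each source's level at the receiver (point-source: −20·log₁₀(r/r_ref)), then combine on an intensity basis.
forklift: 86 − 20·log₁₀(15.7/2.2) = 86 − 17.07 = 68.93 dB.
grinder: 92 − 20·log₁₀(27.1/3.1) = 92 − 18.83 = 73.17 dB.
Σ 10^(L/10) = 2.856e+07 → L_total = 10·log₁₀(2.856e+07) = 74.56 dB.

75 dB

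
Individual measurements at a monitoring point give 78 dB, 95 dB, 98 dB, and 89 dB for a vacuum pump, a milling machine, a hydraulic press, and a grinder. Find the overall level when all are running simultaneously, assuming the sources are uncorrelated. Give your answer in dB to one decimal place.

Incoherent sources combine by intensity addition: L_total = 10·log₁₀(Σ 10^(L_i/10)).
Σ 10^(L/10) = 10^(78/10) + 10^(95/10) + 10^(98/10) + 10^(89/10) = 1.033e+10.
L_total = 10·log₁₀(1.033e+10) = 100.14 dB.

100.1 dB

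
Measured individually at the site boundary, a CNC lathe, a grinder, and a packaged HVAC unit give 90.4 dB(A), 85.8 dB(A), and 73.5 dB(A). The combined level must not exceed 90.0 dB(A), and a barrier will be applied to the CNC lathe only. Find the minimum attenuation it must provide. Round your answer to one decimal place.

2.6 dB

Everything except the CNC lathe sums to 10^(85.8/10) + 10^(73.5/10) = 4.026e+08 in linear terms, 86.05 dB(A).
The limit corresponds to 10^(90.0/10) = 1.000e+09; subtracting the fixed part leaves 5.974e+08 for the CNC lathe, i.e. 87.76 dB(A).
Required insertion loss = 90.4 − 87.76 = 2.64 dB.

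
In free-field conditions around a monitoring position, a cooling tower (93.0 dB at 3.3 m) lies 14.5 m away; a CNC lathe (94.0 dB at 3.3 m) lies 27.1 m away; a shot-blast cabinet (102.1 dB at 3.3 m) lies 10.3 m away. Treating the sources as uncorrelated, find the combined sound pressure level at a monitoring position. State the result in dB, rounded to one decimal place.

92.6 dB

Propagate each source to the receiver with L = L_ref − 20·log₁₀(r/r_ref), then add intensities.
cooling tower: 93.0 − 20·log₁₀(14.5/3.3) = 93.0 − 12.86 = 80.14 dB.
CNC lathe: 94.0 − 20·log₁₀(27.1/3.3) = 94.0 − 18.29 = 75.71 dB.
shot-blast cabinet: 102.1 − 20·log₁₀(10.3/3.3) = 102.1 − 9.89 = 92.21 dB.
Σ 10^(L/10) = 1.805e+09 → L_total = 10·log₁₀(1.805e+09) = 92.57 dB.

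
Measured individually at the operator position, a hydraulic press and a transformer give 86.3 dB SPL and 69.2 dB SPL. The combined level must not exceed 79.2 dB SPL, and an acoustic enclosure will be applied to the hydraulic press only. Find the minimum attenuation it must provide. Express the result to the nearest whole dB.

Everything except the hydraulic press sums to 10^(69.2/10) = 8.318e+06 in linear terms, 69.20 dB SPL.
To meet 79.2 dB SPL overall, the treated hydraulic press may contribute at most 10^(79.2/10) − 8.318e+06 = 7.486e+07, i.e. 78.74 dB SPL.
Required insertion loss = 86.3 − 78.74 = 7.56 dB.

8 dB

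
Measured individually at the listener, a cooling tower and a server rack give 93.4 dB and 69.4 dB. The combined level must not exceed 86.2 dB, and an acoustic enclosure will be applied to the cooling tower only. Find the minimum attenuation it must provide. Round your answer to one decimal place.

The untreated sources together contribute 10^(69.4/10) = 8.710e+06, i.e. 69.40 dB.
The limit corresponds to 10^(86.2/10) = 4.169e+08; subtracting the fixed part leaves 4.082e+08 for the cooling tower, i.e. 86.11 dB.
Required insertion loss = 93.4 − 86.11 = 7.29 dB.

7.3 dB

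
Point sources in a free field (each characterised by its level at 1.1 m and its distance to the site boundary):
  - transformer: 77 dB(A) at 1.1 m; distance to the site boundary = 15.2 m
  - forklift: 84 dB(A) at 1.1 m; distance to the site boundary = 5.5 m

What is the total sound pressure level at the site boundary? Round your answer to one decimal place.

Propagate each source to the receiver with L = L_ref − 20·log₁₀(r/r_ref), then add intensities.
transformer: 77 − 20·log₁₀(15.2/1.1) = 77 − 22.81 = 54.19 dB(A).
forklift: 84 − 20·log₁₀(5.5/1.1) = 84 − 13.98 = 70.02 dB(A).
Σ 10^(L/10) = 1.031e+07 → L_total = 10·log₁₀(1.031e+07) = 70.13 dB(A).

70.1 dB(A)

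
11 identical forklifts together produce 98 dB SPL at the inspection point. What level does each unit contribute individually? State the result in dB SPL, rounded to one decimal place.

87.6 dB SPL

Dividing the total intensity by 11 lowers the level by 10·log₁₀ 11 = 10.414 dB: L₁ = 98 − 10.414.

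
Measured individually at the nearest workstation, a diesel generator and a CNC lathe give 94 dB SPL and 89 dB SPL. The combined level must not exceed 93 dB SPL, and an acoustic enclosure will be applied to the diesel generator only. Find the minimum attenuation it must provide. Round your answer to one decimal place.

3.2 dB

Everything except the diesel generator sums to 10^(89/10) = 7.943e+08 in linear terms, 89.00 dB SPL.
The limit corresponds to 10^(93/10) = 1.995e+09; subtracting the fixed part leaves 1.201e+09 for the diesel generator, i.e. 90.80 dB SPL.
So the diesel generator must be reduced from 94 to 90.80 dB SPL: IL = 3.20 dB.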